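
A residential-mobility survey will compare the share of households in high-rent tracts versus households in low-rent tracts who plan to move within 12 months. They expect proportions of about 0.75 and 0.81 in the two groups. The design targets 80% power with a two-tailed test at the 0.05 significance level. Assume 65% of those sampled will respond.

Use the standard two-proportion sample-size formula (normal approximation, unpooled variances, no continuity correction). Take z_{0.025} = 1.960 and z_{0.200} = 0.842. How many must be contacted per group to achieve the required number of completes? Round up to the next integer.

n = (z_{α/2} + z_β)² · [p₁(1−p₁) + p₂(1−p₂)] / (p₁ − p₂)²
  = (1.960 + 0.842)² · (0.75·0.25 + 0.81·0.19) / (-0.06)²
  = (2.802)² · (0.1875 + 0.1539) / 0.0036
  = 7.8512 · 0.3414 / 0.0036
  = 744.56
Adjust for 65% response: 744.56 / 0.65 = 1145.47.
Round up → n = 1146 per group.

n = 1146 per group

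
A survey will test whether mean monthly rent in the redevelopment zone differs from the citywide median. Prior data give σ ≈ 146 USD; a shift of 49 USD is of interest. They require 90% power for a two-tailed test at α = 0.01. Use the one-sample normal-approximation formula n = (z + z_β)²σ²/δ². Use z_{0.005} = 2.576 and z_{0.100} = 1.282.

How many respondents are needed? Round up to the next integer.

n = 133

n = (z_{α/2} + z_β)² · σ² / δ²
  = (2.576 + 1.282)² · 146² / 49²
  = 14.8842 · 21316 / 2401
  = 132.14
Round up → n = 133.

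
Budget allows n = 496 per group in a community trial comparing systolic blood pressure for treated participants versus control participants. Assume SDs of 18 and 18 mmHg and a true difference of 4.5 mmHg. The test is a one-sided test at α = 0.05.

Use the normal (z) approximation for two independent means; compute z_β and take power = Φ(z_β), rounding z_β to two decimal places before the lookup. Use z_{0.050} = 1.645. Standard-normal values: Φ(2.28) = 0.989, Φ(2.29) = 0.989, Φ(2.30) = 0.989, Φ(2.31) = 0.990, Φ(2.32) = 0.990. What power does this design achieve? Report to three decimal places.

z_β = δ·√(n/(σ₁²+σ₂²)) − z_α
    = 4.5 · √(496/648) − 1.645
    = 4.5 · 0.87489 − 1.645
    = 3.9370 − 1.645 = 2.2920 → 2.29
Power = Φ(2.29) = 0.989.

Power ≈ 0.989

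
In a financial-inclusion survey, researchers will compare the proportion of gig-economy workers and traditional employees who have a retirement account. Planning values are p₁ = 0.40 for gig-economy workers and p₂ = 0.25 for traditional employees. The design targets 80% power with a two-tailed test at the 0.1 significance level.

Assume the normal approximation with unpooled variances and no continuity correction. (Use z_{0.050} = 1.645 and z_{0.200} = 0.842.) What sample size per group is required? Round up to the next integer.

n = 118 per group

n = (z_{α/2} + z_β)² · [p₁(1−p₁) + p₂(1−p₂)] / (p₁ − p₂)²
  = (1.645 + 0.842)² · (0.40·0.60 + 0.25·0.75) / (0.15)²
  = (2.487)² · (0.2400 + 0.1875) / 0.0225
  = 6.1852 · 0.4275 / 0.0225
  = 117.52
Round up → n = 118 per group.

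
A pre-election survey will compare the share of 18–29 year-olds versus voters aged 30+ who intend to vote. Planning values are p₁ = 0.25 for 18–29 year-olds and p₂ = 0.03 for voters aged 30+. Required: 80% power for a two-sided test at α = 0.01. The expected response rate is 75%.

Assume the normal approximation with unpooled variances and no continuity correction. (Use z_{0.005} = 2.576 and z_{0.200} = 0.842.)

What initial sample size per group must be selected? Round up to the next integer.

n = 70 per group

n = (z_{α/2} + z_β)² · [p₁(1−p₁) + p₂(1−p₂)] / (p₁ − p₂)²
  = (2.576 + 0.842)² · (0.25·0.75 + 0.03·0.97) / (0.22)²
  = (3.418)² · (0.1875 + 0.0291) / 0.0484
  = 11.6827 · 0.2166 / 0.0484
  = 52.28
Adjust for 75% response: 52.28 / 0.75 = 69.71.
Round up → n = 70 per group.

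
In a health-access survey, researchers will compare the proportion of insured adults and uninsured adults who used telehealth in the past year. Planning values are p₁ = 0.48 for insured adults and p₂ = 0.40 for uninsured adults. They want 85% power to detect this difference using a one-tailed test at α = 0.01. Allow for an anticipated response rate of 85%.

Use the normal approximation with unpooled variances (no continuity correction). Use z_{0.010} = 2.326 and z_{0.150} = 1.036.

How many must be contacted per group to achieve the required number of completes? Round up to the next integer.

n = 1018 per group

n = (z_α + z_β)² · [p₁(1−p₁) + p₂(1−p₂)] / (p₁ − p₂)²
  = (2.326 + 1.036)² · (0.48·0.52 + 0.40·0.60) / (0.08)²
  = (3.362)² · (0.2496 + 0.2400) / 0.0064
  = 11.3030 · 0.4896 / 0.0064
  = 864.68
Adjust for 85% response: 864.68 / 0.85 = 1017.27.
Round up → n = 1018 per group.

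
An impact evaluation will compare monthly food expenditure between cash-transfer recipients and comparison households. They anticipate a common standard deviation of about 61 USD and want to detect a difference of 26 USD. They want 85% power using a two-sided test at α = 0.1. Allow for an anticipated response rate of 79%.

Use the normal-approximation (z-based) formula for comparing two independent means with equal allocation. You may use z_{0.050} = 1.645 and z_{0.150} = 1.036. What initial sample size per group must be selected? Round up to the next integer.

n = (z_{α/2} + z_β)² · (σ₁² + σ₂²) / δ²
  = (1.645 + 1.036)² · (2·61² = 7442) / 26²
  = 7.1878 · 7442 / 676
  = 79.13
Adjust for 79% response: 79.13 / 0.79 = 100.16.
Round up → n = 101 per group.

n = 101 per group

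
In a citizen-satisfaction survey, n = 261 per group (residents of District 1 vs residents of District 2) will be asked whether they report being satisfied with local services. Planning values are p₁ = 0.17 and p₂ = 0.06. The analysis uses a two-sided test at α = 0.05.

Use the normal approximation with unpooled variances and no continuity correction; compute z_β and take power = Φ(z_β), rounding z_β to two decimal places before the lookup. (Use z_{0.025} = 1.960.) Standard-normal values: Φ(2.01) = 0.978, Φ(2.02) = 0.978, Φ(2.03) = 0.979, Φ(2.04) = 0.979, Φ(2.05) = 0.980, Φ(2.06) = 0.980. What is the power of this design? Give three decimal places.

Power ≈ 0.979

z_β = |p₁−p₂|·√(n/[p₁q₁+p₂q₂]) − z_{α/2}
    = 0.11 · √(261/0.1975) − 1.960
    = 0.11 · 36.3527 − 1.960
    = 3.9988 − 1.960 = 2.0388 → 2.04
Power = Φ(2.04) = 0.979.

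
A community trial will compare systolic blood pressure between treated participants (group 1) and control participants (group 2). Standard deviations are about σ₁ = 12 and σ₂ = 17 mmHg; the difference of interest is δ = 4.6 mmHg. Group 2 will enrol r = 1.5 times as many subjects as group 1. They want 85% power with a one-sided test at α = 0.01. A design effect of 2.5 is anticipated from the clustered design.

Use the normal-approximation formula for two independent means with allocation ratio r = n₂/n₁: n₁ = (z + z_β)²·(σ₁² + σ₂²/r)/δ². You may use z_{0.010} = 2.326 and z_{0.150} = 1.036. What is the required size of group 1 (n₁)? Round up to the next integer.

n₁ = (z_α + z_β)² · (σ₁² + σ₂²/r) / δ²
   = (2.326 + 1.036)² · (12² + 17²/1.5) / 4.6²
   = 11.3030 · (144 + 192.6667) / 21.16
   = 11.3030 · 336.6667 / 21.16
   = 179.84
Design effect: 2.5 × 179.84 = 449.59.
Round up → n₁ = 450; n₂ = r·n₁ = 1.5 × 450 = 675.

n₁ = 450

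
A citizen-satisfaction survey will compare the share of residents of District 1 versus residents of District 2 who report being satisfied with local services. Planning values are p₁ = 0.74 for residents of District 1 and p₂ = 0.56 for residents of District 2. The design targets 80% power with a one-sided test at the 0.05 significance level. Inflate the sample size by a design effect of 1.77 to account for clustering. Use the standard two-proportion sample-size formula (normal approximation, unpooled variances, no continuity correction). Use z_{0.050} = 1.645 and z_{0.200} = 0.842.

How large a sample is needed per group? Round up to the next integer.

n = 149 per group

n = (z_α + z_β)² · [p₁(1−p₁) + p₂(1−p₂)] / (p₁ − p₂)²
  = (1.645 + 0.842)² · (0.74·0.26 + 0.56·0.44) / (0.18)²
  = (2.487)² · (0.1924 + 0.2464) / 0.0324
  = 6.1852 · 0.4388 / 0.0324
  = 83.77
Design effect: 1.77 × 83.77 = 148.27.
Round up → n = 149 per group.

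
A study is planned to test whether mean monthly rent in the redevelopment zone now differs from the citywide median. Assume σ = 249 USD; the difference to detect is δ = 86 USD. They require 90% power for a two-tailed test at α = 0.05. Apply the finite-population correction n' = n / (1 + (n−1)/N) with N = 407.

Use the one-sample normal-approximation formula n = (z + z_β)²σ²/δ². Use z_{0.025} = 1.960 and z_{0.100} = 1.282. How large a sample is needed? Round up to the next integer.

n = 73

n = (z_{α/2} + z_β)² · σ² / δ²
  = (1.960 + 1.282)² · 249² / 86²
  = 10.5106 · 62001 / 7396
  = 88.11
Finite-population correction (N = 407): 88.11 / (1 + (88.11 − 1)/407) = 72.58.
Round up → n = 73.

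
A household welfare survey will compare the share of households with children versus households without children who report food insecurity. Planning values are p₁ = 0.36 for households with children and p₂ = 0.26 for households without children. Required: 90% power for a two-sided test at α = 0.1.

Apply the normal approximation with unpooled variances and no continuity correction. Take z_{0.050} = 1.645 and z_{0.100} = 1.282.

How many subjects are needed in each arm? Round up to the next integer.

n = 363 per group

n = (z_{α/2} + z_β)² · [p₁(1−p₁) + p₂(1−p₂)] / (p₁ − p₂)²
  = (1.645 + 1.282)² · (0.36·0.64 + 0.26·0.74) / (0.10)²
  = (2.927)² · (0.2304 + 0.1924) / 0.0100
  = 8.5673 · 0.4228 / 0.0100
  = 362.23
Round up → n = 363 per group.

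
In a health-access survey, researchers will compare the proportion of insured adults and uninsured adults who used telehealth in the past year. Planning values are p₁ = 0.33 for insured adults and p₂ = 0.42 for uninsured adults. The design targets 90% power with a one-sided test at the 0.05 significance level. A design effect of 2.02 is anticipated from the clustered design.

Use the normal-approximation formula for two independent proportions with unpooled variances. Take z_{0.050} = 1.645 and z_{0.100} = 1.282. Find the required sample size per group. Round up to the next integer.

n = (z_α + z_β)² · [p₁(1−p₁) + p₂(1−p₂)] / (p₁ − p₂)²
  = (1.645 + 1.282)² · (0.33·0.67 + 0.42·0.58) / (-0.09)²
  = (2.927)² · (0.2211 + 0.2436) / 0.0081
  = 8.5673 · 0.4647 / 0.0081
  = 491.51
Design effect: 2.02 × 491.51 = 992.85.
Round up → n = 993 per group.

n = 993 per group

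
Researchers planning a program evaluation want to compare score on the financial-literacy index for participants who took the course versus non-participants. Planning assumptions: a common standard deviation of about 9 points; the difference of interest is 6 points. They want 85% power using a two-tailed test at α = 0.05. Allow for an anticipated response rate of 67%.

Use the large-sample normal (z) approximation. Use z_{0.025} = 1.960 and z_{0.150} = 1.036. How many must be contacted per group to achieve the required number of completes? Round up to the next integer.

n = (z_{α/2} + z_β)² · (σ₁² + σ₂²) / δ²
  = (1.960 + 1.036)² · (2·9² = 162) / 6²
  = 8.9760 · 162 / 36
  = 40.39
Adjust for 67% response: 40.39 / 0.67 = 60.29.
Round up → n = 61 per group.

n = 61 per group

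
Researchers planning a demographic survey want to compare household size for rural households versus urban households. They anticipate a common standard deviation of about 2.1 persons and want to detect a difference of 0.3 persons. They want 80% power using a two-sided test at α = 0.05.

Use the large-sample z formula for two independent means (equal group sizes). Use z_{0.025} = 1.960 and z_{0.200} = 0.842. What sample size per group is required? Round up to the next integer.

n = (z_{α/2} + z_β)² · (σ₁² + σ₂²) / δ²
  = (1.960 + 0.842)² · (2·2.1² = 8.82) / 0.3²
  = 7.8512 · 8.82 / 0.09
  = 769.42
Round up → n = 770 per group.

n = 770 per group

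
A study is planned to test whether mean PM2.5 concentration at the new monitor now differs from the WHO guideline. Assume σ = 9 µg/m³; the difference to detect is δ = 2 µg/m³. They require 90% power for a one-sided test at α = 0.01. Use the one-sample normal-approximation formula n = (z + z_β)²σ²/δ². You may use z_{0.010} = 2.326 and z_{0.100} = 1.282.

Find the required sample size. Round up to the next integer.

n = 264

n = (z_α + z_β)² · σ² / δ²
  = (2.326 + 1.282)² · 9² / 2²
  = 13.0177 · 81 / 4
  = 263.61
Round up → n = 264.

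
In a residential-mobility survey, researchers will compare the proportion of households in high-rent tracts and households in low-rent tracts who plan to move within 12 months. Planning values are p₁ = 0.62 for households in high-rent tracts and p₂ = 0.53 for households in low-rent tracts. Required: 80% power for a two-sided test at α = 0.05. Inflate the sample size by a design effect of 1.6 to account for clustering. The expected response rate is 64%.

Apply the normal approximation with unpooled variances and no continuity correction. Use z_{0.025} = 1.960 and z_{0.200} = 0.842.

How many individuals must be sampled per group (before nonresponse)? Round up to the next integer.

n = (z_{α/2} + z_β)² · [p₁(1−p₁) + p₂(1−p₂)] / (p₁ − p₂)²
  = (1.960 + 0.842)² · (0.62·0.38 + 0.53·0.47) / (0.09)²
  = (2.802)² · (0.2356 + 0.2491) / 0.0081
  = 7.8512 · 0.4847 / 0.0081
  = 469.81
Design effect: 1.6 × 469.81 = 751.70.
Adjust for 64% response: 751.70 / 0.64 = 1174.53.
Round up → n = 1175 per group.

n = 1175 per group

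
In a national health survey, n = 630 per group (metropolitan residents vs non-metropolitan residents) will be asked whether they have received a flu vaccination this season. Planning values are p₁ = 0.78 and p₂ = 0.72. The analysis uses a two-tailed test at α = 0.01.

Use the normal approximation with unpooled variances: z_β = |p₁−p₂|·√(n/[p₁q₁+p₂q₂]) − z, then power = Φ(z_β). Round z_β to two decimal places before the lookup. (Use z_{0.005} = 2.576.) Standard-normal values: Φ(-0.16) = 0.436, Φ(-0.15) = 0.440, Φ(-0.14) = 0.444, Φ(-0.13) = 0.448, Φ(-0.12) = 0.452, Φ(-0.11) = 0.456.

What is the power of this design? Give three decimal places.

Power ≈ 0.456

z_β = |p₁−p₂|·√(n/[p₁q₁+p₂q₂]) − z_{α/2}
    = 0.06 · √(630/0.3732) − 2.576
    = 0.06 · 41.0865 − 2.576
    = 2.4652 − 2.576 = -0.1108 → -0.11
Power = Φ(-0.11) = 0.456.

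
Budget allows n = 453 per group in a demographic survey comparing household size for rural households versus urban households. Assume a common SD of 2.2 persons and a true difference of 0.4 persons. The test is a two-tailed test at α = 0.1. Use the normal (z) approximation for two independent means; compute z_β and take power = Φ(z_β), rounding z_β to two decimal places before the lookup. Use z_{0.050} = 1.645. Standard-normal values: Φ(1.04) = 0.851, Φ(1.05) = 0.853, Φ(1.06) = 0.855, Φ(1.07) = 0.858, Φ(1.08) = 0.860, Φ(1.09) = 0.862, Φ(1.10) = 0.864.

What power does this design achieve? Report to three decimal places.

Power ≈ 0.862

z_β = δ·√(n/(σ₁²+σ₂²)) − z_{α/2}
    = 0.4 · √(453/9.68) − 1.645
    = 0.4 · 6.84087 − 1.645
    = 2.7363 − 1.645 = 1.0913 → 1.09
Power = Φ(1.09) = 0.862.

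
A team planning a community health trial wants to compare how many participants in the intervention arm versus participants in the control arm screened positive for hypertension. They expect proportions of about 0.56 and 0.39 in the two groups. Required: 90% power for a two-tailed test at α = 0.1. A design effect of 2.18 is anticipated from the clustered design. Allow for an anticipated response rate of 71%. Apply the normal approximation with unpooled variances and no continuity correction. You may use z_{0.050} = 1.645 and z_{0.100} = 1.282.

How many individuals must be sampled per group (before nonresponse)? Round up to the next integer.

n = (z_{α/2} + z_β)² · [p₁(1−p₁) + p₂(1−p₂)] / (p₁ − p₂)²
  = (1.645 + 1.282)² · (0.56·0.44 + 0.39·0.61) / (0.17)²
  = (2.927)² · (0.2464 + 0.2379) / 0.0289
  = 8.5673 · 0.4843 / 0.0289
  = 143.57
Design effect: 2.18 × 143.57 = 312.98.
Adjust for 71% response: 312.98 / 0.71 = 440.82.
Round up → n = 441 per group.

n = 441 per group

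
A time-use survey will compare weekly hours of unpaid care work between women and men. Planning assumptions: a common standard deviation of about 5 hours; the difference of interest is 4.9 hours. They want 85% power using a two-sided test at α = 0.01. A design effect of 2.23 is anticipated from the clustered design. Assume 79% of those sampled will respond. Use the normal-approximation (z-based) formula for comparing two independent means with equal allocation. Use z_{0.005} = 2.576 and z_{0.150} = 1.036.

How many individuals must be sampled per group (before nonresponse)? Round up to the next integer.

n = (z_{α/2} + z_β)² · (σ₁² + σ₂²) / δ²
  = (2.576 + 1.036)² · (2·5² = 50) / 4.9²
  = 13.0465 · 50 / 24.01
  = 27.17
Design effect: 2.23 × 27.17 = 60.59.
Adjust for 79% response: 60.59 / 0.79 = 76.69.
Round up → n = 77 per group.

n = 77 per group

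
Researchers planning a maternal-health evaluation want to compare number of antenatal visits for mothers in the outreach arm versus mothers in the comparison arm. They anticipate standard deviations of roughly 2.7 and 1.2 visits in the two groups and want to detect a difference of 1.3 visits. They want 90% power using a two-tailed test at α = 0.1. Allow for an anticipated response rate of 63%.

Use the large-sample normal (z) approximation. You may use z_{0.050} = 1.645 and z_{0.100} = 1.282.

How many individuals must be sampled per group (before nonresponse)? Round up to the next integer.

n = 71 per group

n = (z_{α/2} + z_β)² · (σ₁² + σ₂²) / δ²
  = (1.645 + 1.282)² · (2.7² + 1.2² = 8.73) / 1.3²
  = 8.5673 · 8.73 / 1.69
  = 44.26
Adjust for 63% response: 44.26 / 0.63 = 70.25.
Round up → n = 71 per group.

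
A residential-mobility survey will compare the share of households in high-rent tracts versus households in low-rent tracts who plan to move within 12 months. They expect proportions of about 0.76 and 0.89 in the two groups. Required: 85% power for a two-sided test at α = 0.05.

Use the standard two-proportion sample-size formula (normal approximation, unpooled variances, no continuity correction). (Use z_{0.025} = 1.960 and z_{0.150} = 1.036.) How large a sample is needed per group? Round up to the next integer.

n = (z_{α/2} + z_β)² · [p₁(1−p₁) + p₂(1−p₂)] / (p₁ − p₂)²
  = (1.960 + 1.036)² · (0.76·0.24 + 0.89·0.11) / (-0.13)²
  = (2.996)² · (0.1824 + 0.0979) / 0.0169
  = 8.9760 · 0.2803 / 0.0169
  = 148.87
Round up → n = 149 per group.

n = 149 per group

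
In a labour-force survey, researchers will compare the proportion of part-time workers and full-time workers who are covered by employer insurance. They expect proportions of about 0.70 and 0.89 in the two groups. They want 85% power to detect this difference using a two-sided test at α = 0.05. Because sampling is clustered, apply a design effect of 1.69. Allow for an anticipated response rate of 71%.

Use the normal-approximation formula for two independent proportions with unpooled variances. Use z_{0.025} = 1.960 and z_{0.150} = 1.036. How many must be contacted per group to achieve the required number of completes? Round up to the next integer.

n = (z_{α/2} + z_β)² · [p₁(1−p₁) + p₂(1−p₂)] / (p₁ − p₂)²
  = (1.960 + 1.036)² · (0.70·0.30 + 0.89·0.11) / (-0.19)²
  = (2.996)² · (0.2100 + 0.0979) / 0.0361
  = 8.9760 · 0.3079 / 0.0361
  = 76.56
Design effect: 1.69 × 76.56 = 129.38.
Adjust for 71% response: 129.38 / 0.71 = 182.23.
Round up → n = 183 per group.

n = 183 per group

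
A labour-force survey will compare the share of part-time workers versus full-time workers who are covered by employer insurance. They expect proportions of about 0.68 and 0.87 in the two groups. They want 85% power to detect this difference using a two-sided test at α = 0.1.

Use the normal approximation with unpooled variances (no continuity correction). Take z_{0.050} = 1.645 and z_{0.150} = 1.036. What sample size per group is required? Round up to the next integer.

n = 66 per group

n = (z_{α/2} + z_β)² · [p₁(1−p₁) + p₂(1−p₂)] / (p₁ − p₂)²
  = (1.645 + 1.036)² · (0.68·0.32 + 0.87·0.13) / (-0.19)²
  = (2.681)² · (0.2176 + 0.1131) / 0.0361
  = 7.1878 · 0.3307 / 0.0361
  = 65.84
Round up → n = 66 per group.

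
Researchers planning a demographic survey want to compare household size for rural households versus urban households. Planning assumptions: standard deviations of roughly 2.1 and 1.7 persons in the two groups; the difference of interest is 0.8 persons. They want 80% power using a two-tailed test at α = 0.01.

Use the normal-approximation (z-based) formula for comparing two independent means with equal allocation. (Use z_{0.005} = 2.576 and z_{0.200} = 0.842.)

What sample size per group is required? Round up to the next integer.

n = 134 per group

n = (z_{α/2} + z_β)² · (σ₁² + σ₂²) / δ²
  = (2.576 + 0.842)² · (2.1² + 1.7² = 7.3) / 0.8²
  = 11.6827 · 7.3 / 0.64
  = 133.26
Round up → n = 134 per group.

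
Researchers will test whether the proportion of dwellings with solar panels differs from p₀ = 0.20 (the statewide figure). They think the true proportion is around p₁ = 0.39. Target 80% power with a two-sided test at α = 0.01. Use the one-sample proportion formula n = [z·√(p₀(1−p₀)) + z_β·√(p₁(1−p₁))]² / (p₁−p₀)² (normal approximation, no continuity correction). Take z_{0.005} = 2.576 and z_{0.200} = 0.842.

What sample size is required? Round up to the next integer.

n = [z_{α/2}·√(p₀q₀) + z_β·√(p₁q₁)]² / (p₁ − p₀)²
  = [2.576·√(0.20·0.80) + 0.842·√(0.39·0.61)]² / (0.19)²
  = [2.576·0.4000 + 0.842·0.4877]² / 0.0361
  = [1.4411]² / 0.0361
  = 57.53
Round up → n = 58.

n = 58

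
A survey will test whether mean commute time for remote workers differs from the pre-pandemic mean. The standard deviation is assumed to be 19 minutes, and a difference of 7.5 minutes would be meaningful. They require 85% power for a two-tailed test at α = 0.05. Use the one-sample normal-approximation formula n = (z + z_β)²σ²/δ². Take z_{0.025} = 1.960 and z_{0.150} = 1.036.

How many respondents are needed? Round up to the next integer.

n = 58

n = (z_{α/2} + z_β)² · σ² / δ²
  = (1.960 + 1.036)² · 19² / 7.5²
  = 8.9760 · 361 / 56.25
  = 57.61
Round up → n = 58.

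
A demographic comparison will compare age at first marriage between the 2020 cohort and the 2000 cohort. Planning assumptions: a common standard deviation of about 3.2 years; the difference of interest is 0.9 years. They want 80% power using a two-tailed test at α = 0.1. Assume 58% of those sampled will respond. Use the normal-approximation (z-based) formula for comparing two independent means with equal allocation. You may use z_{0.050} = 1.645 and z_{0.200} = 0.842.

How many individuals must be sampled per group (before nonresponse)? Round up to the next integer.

n = 270 per group

n = (z_{α/2} + z_β)² · (σ₁² + σ₂²) / δ²
  = (1.645 + 0.842)² · (2·3.2² = 20.48) / 0.9²
  = 6.1852 · 20.48 / 0.81
  = 156.39
Adjust for 58% response: 156.39 / 0.58 = 269.63.
Round up → n = 270 per group.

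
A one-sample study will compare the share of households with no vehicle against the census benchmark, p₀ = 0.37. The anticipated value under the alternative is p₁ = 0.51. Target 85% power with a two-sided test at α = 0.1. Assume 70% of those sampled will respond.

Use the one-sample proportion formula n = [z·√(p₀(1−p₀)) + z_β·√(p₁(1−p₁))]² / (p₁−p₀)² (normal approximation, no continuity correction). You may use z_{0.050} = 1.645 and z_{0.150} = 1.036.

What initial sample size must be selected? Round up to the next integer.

n = 126

n = [z_{α/2}·√(p₀q₀) + z_β·√(p₁q₁)]² / (p₁ − p₀)²
  = [1.645·√(0.37·0.63) + 1.036·√(0.51·0.49)]² / (0.14)²
  = [1.645·0.4828 + 1.036·0.4999]² / 0.0196
  = [1.3121]² / 0.0196
  = 87.84
Adjust for 70% response: 87.84 / 0.70 = 125.48.
Round up → n = 126.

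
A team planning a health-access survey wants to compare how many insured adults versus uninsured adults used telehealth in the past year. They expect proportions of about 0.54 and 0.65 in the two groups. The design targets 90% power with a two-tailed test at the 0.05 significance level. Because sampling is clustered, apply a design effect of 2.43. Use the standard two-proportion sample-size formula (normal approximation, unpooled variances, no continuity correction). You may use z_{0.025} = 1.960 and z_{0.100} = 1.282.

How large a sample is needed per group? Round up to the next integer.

n = 1005 per group

n = (z_{α/2} + z_β)² · [p₁(1−p₁) + p₂(1−p₂)] / (p₁ − p₂)²
  = (1.960 + 1.282)² · (0.54·0.46 + 0.65·0.35) / (-0.11)²
  = (3.242)² · (0.2484 + 0.2275) / 0.0121
  = 10.5106 · 0.4759 / 0.0121
  = 413.39
Design effect: 2.43 × 413.39 = 1004.53.
Round up → n = 1005 per group.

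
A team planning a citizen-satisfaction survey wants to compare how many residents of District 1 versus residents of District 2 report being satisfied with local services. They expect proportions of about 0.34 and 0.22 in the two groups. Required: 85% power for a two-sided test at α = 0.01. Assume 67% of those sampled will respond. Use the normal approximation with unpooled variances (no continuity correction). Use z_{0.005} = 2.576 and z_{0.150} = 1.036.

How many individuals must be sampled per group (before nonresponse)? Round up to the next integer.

n = 536 per group

n = (z_{α/2} + z_β)² · [p₁(1−p₁) + p₂(1−p₂)] / (p₁ − p₂)²
  = (2.576 + 1.036)² · (0.34·0.66 + 0.22·0.78) / (0.12)²
  = (3.612)² · (0.2244 + 0.1716) / 0.0144
  = 13.0465 · 0.3960 / 0.0144
  = 358.78
Adjust for 67% response: 358.78 / 0.67 = 535.49.
Round up → n = 536 per group.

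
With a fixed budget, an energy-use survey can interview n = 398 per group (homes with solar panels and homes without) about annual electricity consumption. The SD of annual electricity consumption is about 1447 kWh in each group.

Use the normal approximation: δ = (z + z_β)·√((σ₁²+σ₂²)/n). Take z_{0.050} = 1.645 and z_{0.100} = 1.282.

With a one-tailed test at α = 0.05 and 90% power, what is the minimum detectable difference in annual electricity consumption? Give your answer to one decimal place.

Minimum detectable difference ≈ 300.2 kWh

δ = (z_α + z_β) · √((σ₁²+σ₂²)/n)
  = (1.645 + 1.282) · √(4187618/398)
  = 2.927 · √10521.7
  = 2.927 · 102.5751
  = 300.2373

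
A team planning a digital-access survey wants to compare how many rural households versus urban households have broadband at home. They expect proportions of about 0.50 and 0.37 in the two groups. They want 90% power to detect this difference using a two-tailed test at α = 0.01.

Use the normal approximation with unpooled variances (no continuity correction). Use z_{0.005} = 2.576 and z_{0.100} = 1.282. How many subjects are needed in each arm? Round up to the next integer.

n = 426 per group

n = (z_{α/2} + z_β)² · [p₁(1−p₁) + p₂(1−p₂)] / (p₁ − p₂)²
  = (2.576 + 1.282)² · (0.50·0.50 + 0.37·0.63) / (0.13)²
  = (3.858)² · (0.2500 + 0.2331) / 0.0169
  = 14.8842 · 0.4831 / 0.0169
  = 425.48
Round up → n = 426 per group.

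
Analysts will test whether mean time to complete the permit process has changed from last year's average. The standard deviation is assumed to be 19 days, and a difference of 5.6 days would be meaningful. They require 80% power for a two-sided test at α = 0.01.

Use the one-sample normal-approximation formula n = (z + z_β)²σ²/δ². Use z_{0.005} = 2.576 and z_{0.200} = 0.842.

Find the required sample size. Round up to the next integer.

n = (z_{α/2} + z_β)² · σ² / δ²
  = (2.576 + 0.842)² · 19² / 5.6²
  = 11.6827 · 361 / 31.36
  = 134.49
Round up → n = 135.

n = 135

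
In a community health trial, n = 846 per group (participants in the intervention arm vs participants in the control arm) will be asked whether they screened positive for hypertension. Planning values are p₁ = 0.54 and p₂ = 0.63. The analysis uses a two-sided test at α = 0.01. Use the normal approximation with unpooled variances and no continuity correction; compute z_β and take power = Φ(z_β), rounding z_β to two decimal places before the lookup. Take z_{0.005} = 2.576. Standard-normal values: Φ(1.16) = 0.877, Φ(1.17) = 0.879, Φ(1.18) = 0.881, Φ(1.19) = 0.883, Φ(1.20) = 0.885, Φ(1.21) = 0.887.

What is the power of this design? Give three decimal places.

z_β = |p₁−p₂|·√(n/[p₁q₁+p₂q₂]) − z_{α/2}
    = 0.09 · √(846/0.4815) − 2.576
    = 0.09 · 41.9167 − 2.576
    = 3.7725 − 2.576 = 1.1965 → 1.20
Power = Φ(1.20) = 0.885.

Power ≈ 0.885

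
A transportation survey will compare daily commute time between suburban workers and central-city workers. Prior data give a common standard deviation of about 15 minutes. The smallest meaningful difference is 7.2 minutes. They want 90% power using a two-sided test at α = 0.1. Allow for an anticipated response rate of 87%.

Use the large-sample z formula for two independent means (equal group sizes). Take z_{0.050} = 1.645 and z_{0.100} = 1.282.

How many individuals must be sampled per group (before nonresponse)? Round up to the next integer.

n = (z_{α/2} + z_β)² · (σ₁² + σ₂²) / δ²
  = (1.645 + 1.282)² · (2·15² = 450) / 7.2²
  = 8.5673 · 450 / 51.84
  = 74.37
Adjust for 87% response: 74.37 / 0.87 = 85.48.
Round up → n = 86 per group.

n = 86 per group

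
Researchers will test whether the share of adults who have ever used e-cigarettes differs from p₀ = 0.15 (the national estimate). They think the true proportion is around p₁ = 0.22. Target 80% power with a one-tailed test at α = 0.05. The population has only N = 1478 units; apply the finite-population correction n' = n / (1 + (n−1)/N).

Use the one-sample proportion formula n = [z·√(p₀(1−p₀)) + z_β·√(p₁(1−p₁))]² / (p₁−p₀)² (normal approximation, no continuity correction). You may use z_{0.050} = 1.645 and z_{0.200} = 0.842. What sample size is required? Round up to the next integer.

n = 160

n = [z_α·√(p₀q₀) + z_β·√(p₁q₁)]² / (p₁ − p₀)²
  = [1.645·√(0.15·0.85) + 0.842·√(0.22·0.78)]² / (0.07)²
  = [1.645·0.3571 + 0.842·0.4142]² / 0.0049
  = [0.9362]² / 0.0049
  = 178.86
Finite-population correction (N = 1478): 178.86 / (1 + (178.86 − 1)/1478) = 159.65.
Round up → n = 160.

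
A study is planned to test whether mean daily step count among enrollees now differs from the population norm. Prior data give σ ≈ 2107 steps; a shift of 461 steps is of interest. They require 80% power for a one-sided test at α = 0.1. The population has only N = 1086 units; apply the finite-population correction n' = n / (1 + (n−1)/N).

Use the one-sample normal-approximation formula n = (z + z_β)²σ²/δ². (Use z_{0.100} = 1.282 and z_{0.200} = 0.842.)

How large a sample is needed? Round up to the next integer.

n = 87

n = (z_α + z_β)² · σ² / δ²
  = (1.282 + 0.842)² · 2107² / 461²
  = 4.5114 · 4439449 / 212521
  = 94.24
Finite-population correction (N = 1086): 94.24 / (1 + (94.24 − 1)/1086) = 86.79.
Round up → n = 87.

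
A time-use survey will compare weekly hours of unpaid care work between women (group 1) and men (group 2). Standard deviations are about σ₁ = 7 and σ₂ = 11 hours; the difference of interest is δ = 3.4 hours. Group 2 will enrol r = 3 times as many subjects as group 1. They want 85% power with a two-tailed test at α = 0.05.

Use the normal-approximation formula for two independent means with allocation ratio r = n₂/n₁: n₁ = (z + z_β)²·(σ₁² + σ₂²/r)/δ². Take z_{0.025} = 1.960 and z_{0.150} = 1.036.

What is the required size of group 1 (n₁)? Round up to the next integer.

n₁ = 70

n₁ = (z_{α/2} + z_β)² · (σ₁² + σ₂²/r) / δ²
   = (1.960 + 1.036)² · (7² + 11²/3) / 3.4²
   = 8.9760 · (49 + 40.3333) / 11.56
   = 8.9760 · 89.3333 / 11.56
   = 69.36
Round up → n₁ = 70; n₂ = r·n₁ = 3 × 70 = 210.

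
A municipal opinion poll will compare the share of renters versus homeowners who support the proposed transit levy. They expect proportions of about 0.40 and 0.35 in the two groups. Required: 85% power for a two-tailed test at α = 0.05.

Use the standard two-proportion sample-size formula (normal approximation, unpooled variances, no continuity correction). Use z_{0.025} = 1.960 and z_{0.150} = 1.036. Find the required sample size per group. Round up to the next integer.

n = (z_{α/2} + z_β)² · [p₁(1−p₁) + p₂(1−p₂)] / (p₁ − p₂)²
  = (1.960 + 1.036)² · (0.40·0.60 + 0.35·0.65) / (0.05)²
  = (2.996)² · (0.2400 + 0.2275) / 0.0025
  = 8.9760 · 0.4675 / 0.0025
  = 1678.51
Round up → n = 1679 per group.

n = 1679 per group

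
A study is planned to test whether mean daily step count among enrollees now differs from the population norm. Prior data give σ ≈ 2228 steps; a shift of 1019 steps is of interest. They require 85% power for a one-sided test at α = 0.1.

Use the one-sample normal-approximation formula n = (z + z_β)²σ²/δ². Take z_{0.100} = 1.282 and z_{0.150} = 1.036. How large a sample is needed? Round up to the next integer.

n = (z_α + z_β)² · σ² / δ²
  = (1.282 + 1.036)² · 2228² / 1019²
  = 5.3731 · 4963984 / 1038361
  = 25.69
Round up → n = 26.

n = 26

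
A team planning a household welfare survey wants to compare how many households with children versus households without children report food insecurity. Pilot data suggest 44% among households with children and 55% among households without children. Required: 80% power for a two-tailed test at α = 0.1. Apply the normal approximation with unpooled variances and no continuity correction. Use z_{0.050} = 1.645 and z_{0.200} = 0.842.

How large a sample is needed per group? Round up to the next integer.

n = 253 per group

n = (z_{α/2} + z_β)² · [p₁(1−p₁) + p₂(1−p₂)] / (p₁ − p₂)²
  = (1.645 + 0.842)² · (0.44·0.56 + 0.55·0.45) / (-0.11)²
  = (2.487)² · (0.2464 + 0.2475) / 0.0121
  = 6.1852 · 0.4939 / 0.0121
  = 252.47
Round up → n = 253 per group.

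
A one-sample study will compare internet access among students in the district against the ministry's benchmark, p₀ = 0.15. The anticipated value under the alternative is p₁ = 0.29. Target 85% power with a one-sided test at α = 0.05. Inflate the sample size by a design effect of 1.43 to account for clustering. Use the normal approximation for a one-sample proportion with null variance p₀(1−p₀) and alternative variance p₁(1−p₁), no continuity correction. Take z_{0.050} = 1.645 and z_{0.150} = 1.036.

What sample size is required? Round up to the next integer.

n = 82

n = [z_α·√(p₀q₀) + z_β·√(p₁q₁)]² / (p₁ − p₀)²
  = [1.645·√(0.15·0.85) + 1.036·√(0.29·0.71)]² / (0.14)²
  = [1.645·0.3571 + 1.036·0.4538]² / 0.0196
  = [1.0575]² / 0.0196
  = 57.05
Design effect: 1.43 × 57.05 = 81.59.
Round up → n = 82.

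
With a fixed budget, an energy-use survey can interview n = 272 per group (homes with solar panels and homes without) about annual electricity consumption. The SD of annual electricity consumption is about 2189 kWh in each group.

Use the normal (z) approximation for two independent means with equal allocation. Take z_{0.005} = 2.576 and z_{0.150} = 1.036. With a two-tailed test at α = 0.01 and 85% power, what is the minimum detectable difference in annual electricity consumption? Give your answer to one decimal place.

δ = (z_{α/2} + z_β) · √((σ₁²+σ₂²)/n)
  = (2.576 + 1.036) · √(9583442/272)
  = 3.612 · √35233.2
  = 3.612 · 187.7052
  = 677.9912

Minimum detectable difference ≈ 678.0 kWh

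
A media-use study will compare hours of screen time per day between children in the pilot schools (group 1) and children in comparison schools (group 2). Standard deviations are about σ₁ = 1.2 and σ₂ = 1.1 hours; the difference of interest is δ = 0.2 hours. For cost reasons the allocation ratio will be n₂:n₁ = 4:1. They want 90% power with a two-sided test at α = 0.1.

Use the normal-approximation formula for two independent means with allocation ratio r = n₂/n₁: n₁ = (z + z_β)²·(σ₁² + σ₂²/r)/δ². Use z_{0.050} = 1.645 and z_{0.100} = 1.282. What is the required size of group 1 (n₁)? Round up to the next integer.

n₁ = 374

n₁ = (z_{α/2} + z_β)² · (σ₁² + σ₂²/r) / δ²
   = (1.645 + 1.282)² · (1.2² + 1.1²/4) / 0.2²
   = 8.5673 · (1.44 + 0.3025) / 0.04
   = 8.5673 · 1.7425 / 0.04
   = 373.21
Round up → n₁ = 374; n₂ = r·n₁ = 4 × 374 = 1496.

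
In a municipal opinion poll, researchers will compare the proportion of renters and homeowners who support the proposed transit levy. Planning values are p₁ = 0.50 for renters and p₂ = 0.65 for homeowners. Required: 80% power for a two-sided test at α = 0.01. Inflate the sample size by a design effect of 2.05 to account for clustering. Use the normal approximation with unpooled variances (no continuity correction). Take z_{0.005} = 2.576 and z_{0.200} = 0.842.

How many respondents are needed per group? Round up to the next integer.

n = (z_{α/2} + z_β)² · [p₁(1−p₁) + p₂(1−p₂)] / (p₁ − p₂)²
  = (2.576 + 0.842)² · (0.50·0.50 + 0.65·0.35) / (-0.15)²
  = (3.418)² · (0.2500 + 0.2275) / 0.0225
  = 11.6827 · 0.4775 / 0.0225
  = 247.93
Design effect: 2.05 × 247.93 = 508.26.
Round up → n = 509 per group.

n = 509 per group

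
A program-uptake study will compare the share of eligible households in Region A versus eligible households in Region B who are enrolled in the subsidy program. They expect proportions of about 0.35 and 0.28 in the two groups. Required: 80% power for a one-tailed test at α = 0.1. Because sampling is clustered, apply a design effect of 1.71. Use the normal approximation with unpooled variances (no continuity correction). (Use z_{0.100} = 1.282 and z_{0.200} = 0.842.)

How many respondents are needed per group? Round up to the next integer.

n = 676 per group

n = (z_α + z_β)² · [p₁(1−p₁) + p₂(1−p₂)] / (p₁ − p₂)²
  = (1.282 + 0.842)² · (0.35·0.65 + 0.28·0.72) / (0.07)²
  = (2.124)² · (0.2275 + 0.2016) / 0.0049
  = 4.5114 · 0.4291 / 0.0049
  = 395.07
Design effect: 1.71 × 395.07 = 675.57.
Round up → n = 676 per group.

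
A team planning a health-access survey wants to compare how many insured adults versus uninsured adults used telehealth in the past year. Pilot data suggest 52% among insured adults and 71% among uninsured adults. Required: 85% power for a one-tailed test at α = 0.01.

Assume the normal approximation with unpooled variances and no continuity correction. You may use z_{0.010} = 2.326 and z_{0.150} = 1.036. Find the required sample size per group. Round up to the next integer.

n = 143 per group

n = (z_α + z_β)² · [p₁(1−p₁) + p₂(1−p₂)] / (p₁ − p₂)²
  = (2.326 + 1.036)² · (0.52·0.48 + 0.71·0.29) / (-0.19)²
  = (3.362)² · (0.2496 + 0.2059) / 0.0361
  = 11.3030 · 0.4555 / 0.0361
  = 142.62
Round up → n = 143 per group.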